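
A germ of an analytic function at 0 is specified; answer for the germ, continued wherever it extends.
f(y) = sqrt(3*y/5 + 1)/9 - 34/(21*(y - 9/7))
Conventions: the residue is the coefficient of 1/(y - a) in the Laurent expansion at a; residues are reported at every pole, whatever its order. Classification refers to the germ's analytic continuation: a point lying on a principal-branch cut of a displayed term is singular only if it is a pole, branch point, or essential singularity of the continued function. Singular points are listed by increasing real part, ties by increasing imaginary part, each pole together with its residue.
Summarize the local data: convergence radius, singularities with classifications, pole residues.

Denominator factor (y - 9/7): pole of order 1 at 9/7, modulus 9/7.
Branch term (1/9)*sqrt(1 - y/(-5/3)): its argument vanishes at y = -5/3, a square-root branch point, modulus 5/3.
The radius of convergence is the smallest modulus among the singular points: 9/7.
The branch term is analytic at 9/7 and contributes nothing to the residue; only the rational part matters.
At the order-1 pole 9/7 set g(y) = (y - (9/7))*(rational part) = -34/21.
Simple pole: residue = g(a) at a = 9/7, which is -34/21.
List the singular points by increasing real part (a conjugate pair: the negative imaginary part first).

Radius of convergence at 0: 9/7.
At -5/3: an algebraic (square-root) branch point.
At 9/7: a pole of order 1; residue -34/21.


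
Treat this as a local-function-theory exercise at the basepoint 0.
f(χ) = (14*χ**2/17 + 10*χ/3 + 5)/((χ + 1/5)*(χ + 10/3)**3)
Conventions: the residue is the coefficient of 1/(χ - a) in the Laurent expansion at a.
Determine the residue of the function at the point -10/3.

The residue is -250515/1764991.

At the order-3 pole -10/3 set g(χ) = (χ - (-10/3))^3*f(χ) = (14*χ**2/17 + 10*χ/3 + 5)/(χ + 1/5).
Order-3 pole: residue = g''(a)/2; g''(-10/3) = -501030/1764991, so the residue is -250515/1764991.


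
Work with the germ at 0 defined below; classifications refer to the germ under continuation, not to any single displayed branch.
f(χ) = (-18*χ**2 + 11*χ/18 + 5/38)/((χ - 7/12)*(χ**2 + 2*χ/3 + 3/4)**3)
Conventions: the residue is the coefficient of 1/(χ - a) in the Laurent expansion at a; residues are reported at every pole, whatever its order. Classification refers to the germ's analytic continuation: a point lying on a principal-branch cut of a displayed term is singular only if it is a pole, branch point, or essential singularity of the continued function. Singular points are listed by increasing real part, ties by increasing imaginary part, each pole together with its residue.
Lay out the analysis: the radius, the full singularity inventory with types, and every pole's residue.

Radius of convergence at 0: 7/12.
At (-1/3) - ((1/6)*sqrt(23))*i: a pole of order 3; residue (5922304/6800309) + ((33255574192/82739359603)*sqrt(23))*i.
At (-1/3) + ((1/6)*sqrt(23))*i: a pole of order 3; residue (5922304/6800309) - ((33255574192/82739359603)*sqrt(23))*i.
At 7/12: a pole of order 1; residue -11844608/6800309.

Denominator factor (χ - 7/12): pole of order 1 at 7/12, modulus 7/12.
Denominator factor (χ**2 + 2*χ/3 + 3/4)^3: discriminant -23/9, complex-conjugate roots (-1/3) + ((1/6)*sqrt(23))*i and (-1/3) - ((1/6)*sqrt(23))*i; poles of order 3, moduli (1/2)*sqrt(3) and (1/2)*sqrt(3).
The radius of convergence is the smallest modulus among the singular points: 7/12.
The factor χ**2 + 2*χ/3 + 3/4 splits as (χ - a)(χ - a') with a = (-1/3) - ((1/6)*sqrt(23))*i, a' = (-1/3) + ((1/6)*sqrt(23))*i. At the order-3 pole a set g(χ) = (χ - a)^3*f(χ) = [(-18*χ**2 + 11*χ/18 + 5/38)/(χ - 7/12)] / (χ - a')^3.
Order-3 pole: residue = g''(a)/2; g''((-1/3) - ((1/6)*sqrt(23))*i) = (11844608/6800309) + ((66511148384/82739359603)*sqrt(23))*i, so the residue is (5922304/6800309) + ((33255574192/82739359603)*sqrt(23))*i.
The factor χ**2 + 2*χ/3 + 3/4 splits as (χ - a)(χ - a') with a = (-1/3) + ((1/6)*sqrt(23))*i, a' = (-1/3) - ((1/6)*sqrt(23))*i. At the order-3 pole a set g(χ) = (χ - a)^3*f(χ) = [(-18*χ**2 + 11*χ/18 + 5/38)/(χ - 7/12)] / (χ - a')^3.
Order-3 pole: residue = g''(a)/2; g''((-1/3) + ((1/6)*sqrt(23))*i) = (11844608/6800309) - ((66511148384/82739359603)*sqrt(23))*i, so the residue is (5922304/6800309) - ((33255574192/82739359603)*sqrt(23))*i.
At the order-1 pole 7/12 set g(χ) = (χ - (7/12))*f(χ) = (-18*χ**2 + 11*χ/18 + 5/38)/(χ**2 + 2*χ/3 + 3/4)**3.
Simple pole: residue = g(a) at a = 7/12, which is -11844608/6800309.
List the singular points by increasing real part (a conjugate pair: the negative imaginary part first).


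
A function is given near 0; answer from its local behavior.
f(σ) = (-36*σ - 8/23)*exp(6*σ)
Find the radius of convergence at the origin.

The factor exp(6*σ) is entire and contributes no finite singular point.
The polynomial part has no poles.
No finite singular points: the Taylor series at 0 converges everywhere.

The radius of convergence is infinite.


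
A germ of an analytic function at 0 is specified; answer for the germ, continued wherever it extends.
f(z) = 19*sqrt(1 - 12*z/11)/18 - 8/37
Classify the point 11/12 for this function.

The term (19/18)*sqrt(1 - z/(11/12)) has argument 1 - 11/12/(11/12) = 0 at 11/12: a square-root (algebraic, two-sheeted) branch point; the remaining terms are analytic or single-valued there.

The point is an algebraic (square-root) branch point.


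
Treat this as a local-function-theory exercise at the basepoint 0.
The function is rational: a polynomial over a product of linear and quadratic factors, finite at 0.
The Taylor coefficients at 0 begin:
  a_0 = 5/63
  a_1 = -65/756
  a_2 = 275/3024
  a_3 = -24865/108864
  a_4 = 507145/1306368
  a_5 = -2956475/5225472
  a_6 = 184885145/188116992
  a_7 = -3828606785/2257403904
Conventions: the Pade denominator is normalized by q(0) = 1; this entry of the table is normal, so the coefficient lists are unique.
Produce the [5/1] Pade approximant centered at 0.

Taylor coefficients needed (read off): a_0 = 5/63, a_1 = -65/756, a_2 = 275/3024, a_3 = -24865/108864, a_4 = 507145/1306368, a_5 = -2956475/5225472, a_6 = 184885145/188116992.
Write the denominator as Q(κ) = 1 + q1*κ. Requiring Q*f - P = O(κ^7) with deg P <= 5 kills the coefficients of κ^6..κ^6 in Q*f:
  κ^6: a_6 + q1*a_5 = 0, i.e. 184885145/188116992 + (-2956475/5225472)*q1 = 0.
Solving this linear system: q1 = 36977029/21286620.
The numerator is Q*f truncated at degree 5: P0 = a_0 = 5/63; P1 = a_1 + q1*a_0 = 3479131/67052853; P2 = a_2 + q1*a_1 = -11750647/201158559; P3 = a_3 + q1*a_2 = -14168335/201158559; P4 = a_4 + q1*a_3 = -15481967/1810427031; P5 = a_5 + q1*a_4 = 589721759/5431281093.

The Pade approximant has numerator coefficients [5/63, 3479131/67052853, -11750647/201158559, -14168335/201158559, -15481967/1810427031, 589721759/5431281093]; denominator coefficients [1, 36977029/21286620].


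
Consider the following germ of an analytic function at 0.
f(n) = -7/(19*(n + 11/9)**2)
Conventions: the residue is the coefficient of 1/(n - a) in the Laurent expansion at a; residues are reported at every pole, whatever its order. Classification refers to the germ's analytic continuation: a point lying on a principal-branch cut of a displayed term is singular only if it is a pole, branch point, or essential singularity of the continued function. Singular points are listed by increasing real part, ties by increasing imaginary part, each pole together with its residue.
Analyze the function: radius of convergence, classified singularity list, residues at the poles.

Radius of convergence at 0: 11/9.
At -11/9: a pole of order 2; residue 0.

Denominator factor (n + 11/9)^2: pole of order 2 at -11/9, modulus 11/9.
The radius of convergence is the smallest modulus among the singular points: 11/9.
At the order-2 pole -11/9 set g(n) = (n - (-11/9))^2*f(n) = -7/19.
Order-2 pole: residue = g'(a); g'(-11/9) = 0, so the residue is 0.


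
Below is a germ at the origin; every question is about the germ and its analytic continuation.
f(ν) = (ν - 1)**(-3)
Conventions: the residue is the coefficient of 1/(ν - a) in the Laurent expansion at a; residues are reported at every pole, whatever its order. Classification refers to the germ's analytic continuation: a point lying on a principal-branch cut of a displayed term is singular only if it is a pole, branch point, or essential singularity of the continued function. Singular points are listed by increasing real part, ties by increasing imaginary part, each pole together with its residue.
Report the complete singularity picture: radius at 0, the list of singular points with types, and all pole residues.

Radius of convergence at 0: 1.
At 1: a pole of order 3; residue 0.

Denominator factor (ν - 1)^3: pole of order 3 at 1, modulus 1.
The radius of convergence is the smallest modulus among the singular points: 1.
At the order-3 pole 1 set g(ν) = (ν - (1))^3*f(ν) = 1.
Order-3 pole: residue = g''(a)/2; g''(1) = 0, so the residue is 0.


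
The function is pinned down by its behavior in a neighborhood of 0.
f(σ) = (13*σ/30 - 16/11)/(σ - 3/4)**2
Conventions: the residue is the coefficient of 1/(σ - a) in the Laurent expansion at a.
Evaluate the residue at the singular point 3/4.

The residue is 13/30.

At the order-2 pole 3/4 set g(σ) = (σ - (3/4))^2*f(σ) = 13*σ/30 - 16/11.
Order-2 pole: residue = g'(a); g'(3/4) = 13/30, so the residue is 13/30.


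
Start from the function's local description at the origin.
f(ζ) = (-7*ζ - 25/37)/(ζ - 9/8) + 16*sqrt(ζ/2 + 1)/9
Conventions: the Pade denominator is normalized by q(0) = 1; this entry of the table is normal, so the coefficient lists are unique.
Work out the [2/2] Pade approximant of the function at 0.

Taylor coefficients needed (expand at 0): a_0 = 88/37, a_1 = 21580/2997, a_2 = 320971/53946, a_3 = 10393949/1942056, a_4 = 1325759143/279656064.
Write the denominator as Q(ζ) = 1 + q1*ζ + q2*ζ^2. Requiring Q*f - P = O(ζ^5) with deg P <= 2 kills the coefficients of ζ^3..ζ^4 in Q*f:
  ζ^3: a_3 + q1*a_2 + q2*a_1 = 0, i.e. 10393949/1942056 + (320971/53946)*q1 + (21580/2997)*q2 = 0.
  ζ^4: a_4 + q1*a_3 + q2*a_2 = 0, i.e. 1325759143/279656064 + (10393949/1942056)*q1 + (320971/53946)*q2 = 0.
Solving this linear system: q1 = -1441916419/1973692296, q2 = -2204359483/15789538368.
The numerator is Q*f truncated at degree 2: P0 = a_0 = 88/37; P1 = a_1 + q1*a_0 = 448809715459/82154941821; P2 = a_2 + q1*a_1 + q2*a_0 = 2115807961/5921076888.

The Pade approximant has numerator coefficients [88/37, 448809715459/82154941821, 2115807961/5921076888]; denominator coefficients [1, -1441916419/1973692296, -2204359483/15789538368].


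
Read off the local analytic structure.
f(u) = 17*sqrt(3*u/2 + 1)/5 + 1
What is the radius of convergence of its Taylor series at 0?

The radius of convergence is 2/3.

Branch term (17/5)*sqrt(1 - u/(-2/3)): its argument vanishes at u = -2/3, a square-root branch point, modulus 2/3.
The radius of convergence is the smallest modulus among the singular points: 2/3.


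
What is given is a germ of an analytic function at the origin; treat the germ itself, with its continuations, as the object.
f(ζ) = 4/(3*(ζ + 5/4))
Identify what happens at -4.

Denominator factors: ζ + 5/4 = -11/4 at ζ = -4 — none vanishes.
So the germ continues analytically to -4.

The point is a regular point.


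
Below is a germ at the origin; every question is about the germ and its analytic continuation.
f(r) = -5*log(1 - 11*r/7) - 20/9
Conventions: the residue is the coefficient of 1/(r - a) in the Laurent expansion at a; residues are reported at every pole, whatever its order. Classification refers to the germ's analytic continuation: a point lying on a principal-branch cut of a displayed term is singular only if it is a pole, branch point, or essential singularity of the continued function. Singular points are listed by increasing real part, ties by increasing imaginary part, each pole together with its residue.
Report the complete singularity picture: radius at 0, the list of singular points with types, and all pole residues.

Branch term (-5)*log(1 - r/(7/11)): its argument vanishes at r = 7/11, a logarithmic branch point, modulus 7/11.
The radius of convergence is the smallest modulus among the singular points: 7/11.

Radius of convergence at 0: 7/11.
At 7/11: a logarithmic branch point.


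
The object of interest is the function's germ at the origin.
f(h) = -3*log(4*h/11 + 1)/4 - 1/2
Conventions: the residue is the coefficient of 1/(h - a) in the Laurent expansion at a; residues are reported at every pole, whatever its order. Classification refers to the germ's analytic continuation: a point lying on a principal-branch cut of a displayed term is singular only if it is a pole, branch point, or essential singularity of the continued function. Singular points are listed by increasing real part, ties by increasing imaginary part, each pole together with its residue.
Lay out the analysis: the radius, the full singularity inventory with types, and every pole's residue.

Branch term (-3/4)*log(1 - h/(-11/4)): its argument vanishes at h = -11/4, a logarithmic branch point, modulus 11/4.
The radius of convergence is the smallest modulus among the singular points: 11/4.

Radius of convergence at 0: 11/4.
At -11/4: a logarithmic branch point.


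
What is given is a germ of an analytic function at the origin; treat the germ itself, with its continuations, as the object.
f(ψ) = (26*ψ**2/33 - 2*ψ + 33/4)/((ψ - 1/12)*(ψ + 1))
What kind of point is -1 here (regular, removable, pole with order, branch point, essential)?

The denominator factor ψ + 1 vanishes at -1 and appears to the power 1; the numerator there equals 1457/132, nonzero, and no other factor vanishes.
Hence a pole whose order is the multiplicity, 1.

The point is a pole of order 1.


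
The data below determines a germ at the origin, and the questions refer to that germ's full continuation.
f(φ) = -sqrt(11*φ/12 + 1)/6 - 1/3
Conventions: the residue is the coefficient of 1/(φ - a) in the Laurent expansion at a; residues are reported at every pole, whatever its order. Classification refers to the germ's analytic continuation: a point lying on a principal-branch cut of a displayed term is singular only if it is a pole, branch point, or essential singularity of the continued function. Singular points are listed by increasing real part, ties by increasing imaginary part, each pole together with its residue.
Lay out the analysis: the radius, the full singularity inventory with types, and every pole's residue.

Radius of convergence at 0: 12/11.
At -12/11: an algebraic (square-root) branch point.

Branch term (-1/6)*sqrt(1 - φ/(-12/11)): its argument vanishes at φ = -12/11, a square-root branch point, modulus 12/11.
The radius of convergence is the smallest modulus among the singular points: 12/11.


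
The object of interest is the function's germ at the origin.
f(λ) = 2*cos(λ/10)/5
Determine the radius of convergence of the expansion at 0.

The factor cos(λ/10) is entire and contributes no finite singular point.
The polynomial part has no poles.
No finite singular points: the Taylor series at 0 converges everywhere.

The radius of convergence is infinite.


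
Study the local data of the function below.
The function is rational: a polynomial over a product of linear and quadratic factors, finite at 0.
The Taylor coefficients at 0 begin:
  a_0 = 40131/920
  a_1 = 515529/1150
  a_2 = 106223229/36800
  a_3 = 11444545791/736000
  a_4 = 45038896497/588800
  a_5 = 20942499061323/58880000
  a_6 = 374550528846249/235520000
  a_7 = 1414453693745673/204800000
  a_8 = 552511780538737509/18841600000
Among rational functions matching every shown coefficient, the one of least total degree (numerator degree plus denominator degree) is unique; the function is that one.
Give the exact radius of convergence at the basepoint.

No rational of total degree below 7 reproduces all 9 coefficients; solving the [2/5] Pade equations on them gives f(σ) = (31*σ**2/7 + 11*σ/10 - 26/23)/((σ - 2/7)**3*(σ**2 - 5*σ/6 + 10/9)), whose expansion matches every shown term.
Denominator factor (σ**2 - 5*σ/6 + 10/9): discriminant -15/4, complex-conjugate roots (5/12) + ((1/4)*sqrt(15))*i and (5/12) - ((1/4)*sqrt(15))*i; poles of order 1, moduli (1/3)*sqrt(10) and (1/3)*sqrt(10).
Denominator factor (σ - 2/7)^3: pole of order 3 at 2/7, modulus 2/7.
The radius of convergence is the smallest modulus among the singular points: 2/7.

The radius of convergence is 2/7.


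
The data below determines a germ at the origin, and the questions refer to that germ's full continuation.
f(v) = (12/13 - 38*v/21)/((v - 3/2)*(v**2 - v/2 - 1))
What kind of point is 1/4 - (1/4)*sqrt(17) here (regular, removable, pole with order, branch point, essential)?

The point is a pole of order 1.

The denominator factor v**2 - v/2 - 1 vanishes at 1/4 - (1/4)*sqrt(17) and appears to the power 1; the numerator there equals 257/546 + (19/42)*sqrt(17), nonzero, and no other factor vanishes.
Hence a pole whose order is the multiplicity, 1.


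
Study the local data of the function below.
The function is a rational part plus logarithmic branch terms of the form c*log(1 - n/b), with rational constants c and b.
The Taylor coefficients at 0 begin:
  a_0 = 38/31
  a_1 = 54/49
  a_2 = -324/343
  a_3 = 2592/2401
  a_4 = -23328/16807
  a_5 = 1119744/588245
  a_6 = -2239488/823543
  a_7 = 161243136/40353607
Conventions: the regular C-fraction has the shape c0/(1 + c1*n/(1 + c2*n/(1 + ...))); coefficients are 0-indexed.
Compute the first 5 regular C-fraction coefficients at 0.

The regular C-fraction coefficients are [38/31, -837/931, 1635/931, 76/545, 2738/3815].

Taylor coefficients (read off): a_0 = 38/31, a_1 = 54/49, a_2 = -324/343, a_3 = 2592/2401, a_4 = -23328/16807.
c0 = a_0 = 38/31. Peel one level at a time: if S = 1 + c*n/S' with S'(0) = 1, then c is the n-coefficient of S and S' = c*n/(S - 1).
S_1 = c0/f = 1 + (-837/931)*n + (1368495/866761)*n^2 + ...; c1 = -837/931.
S_2 = c1*n/(S_1 - 1) = 1 + (1635/931)*n + (-12/49)*n^2 + ...; c2 = 1635/931.
S_3 = c2*n/(S_2 - 1) = 1 + (76/545)*n + (-208088/2079175)*n^2 + ...; c3 = 76/545.
S_4 = c3*n/(S_3 - 1) = 1 + (2738/3815)*n + ...; c4 = 2738/3815.


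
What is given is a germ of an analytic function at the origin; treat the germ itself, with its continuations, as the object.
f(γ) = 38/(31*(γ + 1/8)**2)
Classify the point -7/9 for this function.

Denominator factors: γ + 1/8 = -47/72 at γ = -7/9 — none vanishes.
So the germ continues analytically to -7/9.

The point is a regular point.


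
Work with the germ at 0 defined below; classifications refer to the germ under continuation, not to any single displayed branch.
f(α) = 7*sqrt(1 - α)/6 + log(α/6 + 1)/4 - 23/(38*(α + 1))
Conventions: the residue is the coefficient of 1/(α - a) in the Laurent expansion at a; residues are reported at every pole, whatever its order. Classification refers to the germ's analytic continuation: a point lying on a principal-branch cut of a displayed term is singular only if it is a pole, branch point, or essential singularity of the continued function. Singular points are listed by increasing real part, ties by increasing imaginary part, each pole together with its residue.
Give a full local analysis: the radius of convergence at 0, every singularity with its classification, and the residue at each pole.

Radius of convergence at 0: 1.
At -6: a logarithmic branch point.
At -1: a pole of order 1; residue -23/38.
At 1: an algebraic (square-root) branch point.

Denominator factor (α + 1): pole of order 1 at -1, modulus 1.
Branch term (7/6)*sqrt(1 - α/(1)): its argument vanishes at α = 1, a square-root branch point, modulus 1.
Branch term (1/4)*log(1 - α/(-6)): its argument vanishes at α = -6, a logarithmic branch point, modulus 6.
The radius of convergence is the smallest modulus among the singular points: 1.
The branch terms are analytic at -1 and contribute nothing to the residue; only the rational part matters.
At the order-1 pole -1 set g(α) = (α - (-1))*(rational part) = -23/38.
Simple pole: residue = g(a) at a = -1, which is -23/38.
List the singular points by increasing real part (a conjugate pair: the negative imaginary part first).


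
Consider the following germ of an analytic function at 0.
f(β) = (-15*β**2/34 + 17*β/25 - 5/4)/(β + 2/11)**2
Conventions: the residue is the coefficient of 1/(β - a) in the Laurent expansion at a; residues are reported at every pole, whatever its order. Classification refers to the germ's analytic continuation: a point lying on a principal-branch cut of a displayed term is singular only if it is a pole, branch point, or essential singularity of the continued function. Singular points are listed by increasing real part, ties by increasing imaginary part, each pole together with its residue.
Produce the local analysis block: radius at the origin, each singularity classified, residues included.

Denominator factor (β + 2/11)^2: pole of order 2 at -2/11, modulus 2/11.
The radius of convergence is the smallest modulus among the singular points: 2/11.
At the order-2 pole -2/11 set g(β) = (β - (-2/11))^2*f(β) = -15*β**2/34 + 17*β/25 - 5/4.
Order-2 pole: residue = g'(a); g'(-2/11) = 3929/4675, so the residue is 3929/4675.

Radius of convergence at 0: 2/11.
At -2/11: a pole of order 2; residue 3929/4675.


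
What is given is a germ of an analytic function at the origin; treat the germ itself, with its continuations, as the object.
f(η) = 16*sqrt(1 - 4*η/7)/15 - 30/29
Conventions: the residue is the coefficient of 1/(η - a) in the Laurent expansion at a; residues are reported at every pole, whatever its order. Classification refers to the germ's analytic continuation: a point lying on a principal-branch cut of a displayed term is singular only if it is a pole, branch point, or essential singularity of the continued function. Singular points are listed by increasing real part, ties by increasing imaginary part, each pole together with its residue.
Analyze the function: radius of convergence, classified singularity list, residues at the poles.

Branch term (16/15)*sqrt(1 - η/(7/4)): its argument vanishes at η = 7/4, a square-root branch point, modulus 7/4.
The radius of convergence is the smallest modulus among the singular points: 7/4.

Radius of convergence at 0: 7/4.
At 7/4: an algebraic (square-root) branch point.


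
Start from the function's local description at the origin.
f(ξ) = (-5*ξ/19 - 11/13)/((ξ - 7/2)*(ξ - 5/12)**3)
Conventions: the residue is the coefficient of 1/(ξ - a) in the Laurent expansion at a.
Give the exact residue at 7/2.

At the order-1 pole 7/2 set g(ξ) = (ξ - (7/2))*f(ξ) = (-5*ξ/19 - 11/13)/(ξ - 5/12)**3.
Simple pole: residue = g(a) at a = 7/2, which is -754272/12511291.

The residue is -754272/12511291.


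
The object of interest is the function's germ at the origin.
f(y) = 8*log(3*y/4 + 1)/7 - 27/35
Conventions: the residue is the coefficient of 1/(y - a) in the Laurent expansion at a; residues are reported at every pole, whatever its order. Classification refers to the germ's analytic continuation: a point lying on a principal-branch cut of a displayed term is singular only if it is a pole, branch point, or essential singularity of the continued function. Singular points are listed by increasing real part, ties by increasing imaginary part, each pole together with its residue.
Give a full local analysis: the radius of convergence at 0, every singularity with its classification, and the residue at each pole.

Branch term (8/7)*log(1 - y/(-4/3)): its argument vanishes at y = -4/3, a logarithmic branch point, modulus 4/3.
The radius of convergence is the smallest modulus among the singular points: 4/3.

Radius of convergence at 0: 4/3.
At -4/3: a logarithmic branch point.


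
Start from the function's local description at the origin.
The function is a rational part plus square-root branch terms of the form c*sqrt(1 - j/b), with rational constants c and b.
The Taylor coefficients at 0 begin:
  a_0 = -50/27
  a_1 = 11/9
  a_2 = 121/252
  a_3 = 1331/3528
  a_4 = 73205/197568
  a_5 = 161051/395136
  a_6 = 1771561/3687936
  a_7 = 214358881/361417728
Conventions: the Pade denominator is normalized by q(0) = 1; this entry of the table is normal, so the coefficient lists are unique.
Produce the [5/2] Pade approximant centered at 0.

Taylor coefficients needed (read off): a_0 = -50/27, a_1 = 11/9, a_2 = 121/252, a_3 = 1331/3528, a_4 = 73205/197568, a_5 = 161051/395136, a_6 = 1771561/3687936, a_7 = 214358881/361417728.
Write the denominator as Q(j) = 1 + q1*j + q2*j^2. Requiring Q*f - P = O(j^8) with deg P <= 5 kills the coefficients of j^6..j^7 in Q*f:
  j^6: a_6 + q1*a_5 + q2*a_4 = 0, i.e. 1771561/3687936 + (161051/395136)*q1 + (73205/197568)*q2 = 0.
  j^7: a_7 + q1*a_6 + q2*a_5 = 0, i.e. 214358881/361417728 + (1771561/3687936)*q1 + (161051/395136)*q2 = 0.
Solving this linear system: q1 = -99/49, q2 = 363/392.
The numerator is Q*f truncated at degree 5: P0 = a_0 = -50/27; P1 = a_1 + q1*a_0 = 2189/441; P2 = a_2 + q1*a_1 + q2*a_0 = -363/98; P3 = a_3 + q1*a_2 + q2*a_1 = 6655/12348; P4 = a_4 + q1*a_3 + q2*a_2 = 73205/1382976; P5 = a_5 + q1*a_4 + q2*a_3 = 161051/19361664.

The Pade approximant has numerator coefficients [-50/27, 2189/441, -363/98, 6655/12348, 73205/1382976, 161051/19361664]; denominator coefficients [1, -99/49, 363/392].


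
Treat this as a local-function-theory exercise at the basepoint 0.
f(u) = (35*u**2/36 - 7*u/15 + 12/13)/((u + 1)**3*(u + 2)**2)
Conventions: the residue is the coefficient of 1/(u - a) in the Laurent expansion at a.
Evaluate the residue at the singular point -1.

The residue is 1507/117.

At the order-3 pole -1 set g(u) = (u - (-1))^3*f(u) = (35*u**2/36 - 7*u/15 + 12/13)/(u + 2)**2.
Order-3 pole: residue = g''(a)/2; g''(-1) = 3014/117, so the residue is 1507/117.


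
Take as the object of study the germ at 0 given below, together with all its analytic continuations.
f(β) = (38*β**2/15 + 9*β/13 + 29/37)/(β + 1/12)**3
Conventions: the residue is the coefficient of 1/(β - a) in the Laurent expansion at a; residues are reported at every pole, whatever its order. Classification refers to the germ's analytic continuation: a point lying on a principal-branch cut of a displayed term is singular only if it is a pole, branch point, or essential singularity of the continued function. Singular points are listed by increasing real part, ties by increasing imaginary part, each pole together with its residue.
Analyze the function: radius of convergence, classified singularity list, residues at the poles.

Denominator factor (β + 1/12)^3: pole of order 3 at -1/12, modulus 1/12.
The radius of convergence is the smallest modulus among the singular points: 1/12.
At the order-3 pole -1/12 set g(β) = (β - (-1/12))^3*f(β) = 38*β**2/15 + 9*β/13 + 29/37.
Order-3 pole: residue = g''(a)/2; g''(-1/12) = 76/15, so the residue is 38/15.

Radius of convergence at 0: 1/12.
At -1/12: a pole of order 3; residue 38/15.


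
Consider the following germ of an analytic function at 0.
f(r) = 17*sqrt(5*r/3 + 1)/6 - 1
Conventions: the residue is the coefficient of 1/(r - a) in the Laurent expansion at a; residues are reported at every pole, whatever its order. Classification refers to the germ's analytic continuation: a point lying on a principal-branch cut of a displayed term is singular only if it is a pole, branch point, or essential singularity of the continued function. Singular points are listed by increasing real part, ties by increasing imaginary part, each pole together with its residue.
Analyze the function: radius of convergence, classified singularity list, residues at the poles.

Radius of convergence at 0: 3/5.
At -3/5: an algebraic (square-root) branch point.

Branch term (17/6)*sqrt(1 - r/(-3/5)): its argument vanishes at r = -3/5, a square-root branch point, modulus 3/5.
The radius of convergence is the smallest modulus among the singular points: 3/5.


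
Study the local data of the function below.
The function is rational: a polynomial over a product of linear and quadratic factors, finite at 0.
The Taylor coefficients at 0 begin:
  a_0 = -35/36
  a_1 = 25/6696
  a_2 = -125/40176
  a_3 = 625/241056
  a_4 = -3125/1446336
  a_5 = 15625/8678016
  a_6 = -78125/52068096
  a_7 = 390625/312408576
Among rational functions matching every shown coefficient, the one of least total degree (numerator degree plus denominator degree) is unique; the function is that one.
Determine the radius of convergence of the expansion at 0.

No rational of total degree below 2 reproduces all 8 coefficients; solving the [1/1] Pade equations on them gives f(τ) = (-30*τ/31 - 7/6)/(τ + 6/5), whose expansion matches every shown term.
Denominator factor (τ + 6/5): pole of order 1 at -6/5, modulus 6/5.
The radius of convergence is the smallest modulus among the singular points: 6/5.

The radius of convergence is 6/5.


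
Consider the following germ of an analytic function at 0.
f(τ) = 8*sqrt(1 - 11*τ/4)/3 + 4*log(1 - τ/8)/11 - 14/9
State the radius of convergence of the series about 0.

Branch term (4/11)*log(1 - τ/(8)): its argument vanishes at τ = 8, a logarithmic branch point, modulus 8.
Branch term (8/3)*sqrt(1 - τ/(4/11)): its argument vanishes at τ = 4/11, a square-root branch point, modulus 4/11.
The radius of convergence is the smallest modulus among the singular points: 4/11.

The radius of convergence is 4/11.


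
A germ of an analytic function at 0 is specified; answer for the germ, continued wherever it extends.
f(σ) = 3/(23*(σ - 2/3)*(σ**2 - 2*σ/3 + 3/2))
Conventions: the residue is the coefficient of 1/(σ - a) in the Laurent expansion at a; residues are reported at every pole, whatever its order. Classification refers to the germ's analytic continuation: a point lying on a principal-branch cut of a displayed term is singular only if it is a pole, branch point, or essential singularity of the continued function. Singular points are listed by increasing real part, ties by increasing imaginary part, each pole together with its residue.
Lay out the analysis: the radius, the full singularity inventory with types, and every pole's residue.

Radius of convergence at 0: 2/3.
At (1/3) - ((5/6)*sqrt(2))*i: a pole of order 1; residue (-1/23) - ((1/115)*sqrt(2))*i.
At (1/3) + ((5/6)*sqrt(2))*i: a pole of order 1; residue (-1/23) + ((1/115)*sqrt(2))*i.
At 2/3: a pole of order 1; residue 2/23.

Denominator factor (σ**2 - 2*σ/3 + 3/2): discriminant -50/9, complex-conjugate roots (1/3) + ((5/6)*sqrt(2))*i and (1/3) - ((5/6)*sqrt(2))*i; poles of order 1, moduli (1/2)*sqrt(6) and (1/2)*sqrt(6).
Denominator factor (σ - 2/3): pole of order 1 at 2/3, modulus 2/3.
The radius of convergence is the smallest modulus among the singular points: 2/3.
The factor σ**2 - 2*σ/3 + 3/2 splits as (σ - a)(σ - a') with a = (1/3) - ((5/6)*sqrt(2))*i, a' = (1/3) + ((5/6)*sqrt(2))*i. At the order-1 pole a set g(σ) = (σ - a)*f(σ) = [3/(23*(σ - 2/3))] / (σ - a').
Simple pole: residue = g(a) at a = (1/3) - ((5/6)*sqrt(2))*i, which is (-1/23) - ((1/115)*sqrt(2))*i.
The factor σ**2 - 2*σ/3 + 3/2 splits as (σ - a)(σ - a') with a = (1/3) + ((5/6)*sqrt(2))*i, a' = (1/3) - ((5/6)*sqrt(2))*i. At the order-1 pole a set g(σ) = (σ - a)*f(σ) = [3/(23*(σ - 2/3))] / (σ - a').
Simple pole: residue = g(a) at a = (1/3) + ((5/6)*sqrt(2))*i, which is (-1/23) + ((1/115)*sqrt(2))*i.
At the order-1 pole 2/3 set g(σ) = (σ - (2/3))*f(σ) = 3/(23*(σ**2 - 2*σ/3 + 3/2)).
Simple pole: residue = g(a) at a = 2/3, which is 2/23.
List the singular points by increasing real part (a conjugate pair: the negative imaginary part first).


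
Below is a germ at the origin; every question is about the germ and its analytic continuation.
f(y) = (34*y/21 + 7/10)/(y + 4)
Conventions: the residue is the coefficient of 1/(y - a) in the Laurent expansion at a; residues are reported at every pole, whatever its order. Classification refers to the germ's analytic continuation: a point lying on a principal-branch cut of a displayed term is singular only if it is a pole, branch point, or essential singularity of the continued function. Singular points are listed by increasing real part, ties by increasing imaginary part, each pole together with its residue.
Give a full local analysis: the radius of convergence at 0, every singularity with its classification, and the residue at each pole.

Radius of convergence at 0: 4.
At -4: a pole of order 1; residue -1213/210.

Denominator factor (y + 4): pole of order 1 at -4, modulus 4.
The radius of convergence is the smallest modulus among the singular points: 4.
At the order-1 pole -4 set g(y) = (y - (-4))*f(y) = 34*y/21 + 7/10.
Simple pole: residue = g(a) at a = -4, which is -1213/210.


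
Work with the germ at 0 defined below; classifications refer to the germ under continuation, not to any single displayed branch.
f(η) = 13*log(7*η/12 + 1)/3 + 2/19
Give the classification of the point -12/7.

The term (13/3)*log(1 - η/(-12/7)) has argument 1 - -12/7/(-12/7) = 0 at -12/7: a logarithmic (infinitely-sheeted) branch point; the remaining terms are analytic or single-valued there.

The point is a logarithmic branch point.


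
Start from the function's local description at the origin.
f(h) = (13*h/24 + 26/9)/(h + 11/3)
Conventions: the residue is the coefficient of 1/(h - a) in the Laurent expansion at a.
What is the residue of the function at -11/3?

The residue is 65/72.

At the order-1 pole -11/3 set g(h) = (h - (-11/3))*f(h) = 13*h/24 + 26/9.
Simple pole: residue = g(a) at a = -11/3, which is 65/72.


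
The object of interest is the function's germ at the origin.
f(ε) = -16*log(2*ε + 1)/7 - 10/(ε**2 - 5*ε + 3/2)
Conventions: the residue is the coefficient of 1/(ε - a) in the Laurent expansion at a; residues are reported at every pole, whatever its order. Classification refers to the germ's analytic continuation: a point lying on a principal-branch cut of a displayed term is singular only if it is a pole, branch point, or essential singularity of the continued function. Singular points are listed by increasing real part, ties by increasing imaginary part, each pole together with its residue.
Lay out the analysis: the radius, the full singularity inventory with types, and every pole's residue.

Denominator factor (ε**2 - 5*ε + 3/2): discriminant 19, real irrational roots 5/2 + (1/2)*sqrt(19) and 5/2 - (1/2)*sqrt(19); poles of order 1, moduli 5/2 + (1/2)*sqrt(19) and 5/2 - (1/2)*sqrt(19).
Branch term (-16/7)*log(1 - ε/(-1/2)): its argument vanishes at ε = -1/2, a logarithmic branch point, modulus 1/2.
The radius of convergence is the smallest modulus among the singular points: 5/2 - (1/2)*sqrt(19).
The branch term is analytic at 5/2 - (1/2)*sqrt(19) and contributes nothing to the residue; only the rational part matters.
The factor ε**2 - 5*ε + 3/2 splits as (ε - a)(ε - a') with a = 5/2 - (1/2)*sqrt(19), a' = 5/2 + (1/2)*sqrt(19). At the order-1 pole a set g(ε) = (ε - a)*(rational part) = [-10] / (ε - a').
Simple pole: residue = g(a) at a = 5/2 - (1/2)*sqrt(19), which is (10/19)*sqrt(19).
The branch term is analytic at 5/2 + (1/2)*sqrt(19) and contributes nothing to the residue; only the rational part matters.
The factor ε**2 - 5*ε + 3/2 splits as (ε - a)(ε - a') with a = 5/2 + (1/2)*sqrt(19), a' = 5/2 - (1/2)*sqrt(19). At the order-1 pole a set g(ε) = (ε - a)*(rational part) = [-10] / (ε - a').
Simple pole: residue = g(a) at a = 5/2 + (1/2)*sqrt(19), which is -(10/19)*sqrt(19).
List the singular points by increasing real part (a conjugate pair: the negative imaginary part first).

Radius of convergence at 0: 5/2 - (1/2)*sqrt(19).
At -1/2: a logarithmic branch point.
At 5/2 - (1/2)*sqrt(19): a pole of order 1; residue (10/19)*sqrt(19).
At 5/2 + (1/2)*sqrt(19): a pole of order 1; residue -(10/19)*sqrt(19).


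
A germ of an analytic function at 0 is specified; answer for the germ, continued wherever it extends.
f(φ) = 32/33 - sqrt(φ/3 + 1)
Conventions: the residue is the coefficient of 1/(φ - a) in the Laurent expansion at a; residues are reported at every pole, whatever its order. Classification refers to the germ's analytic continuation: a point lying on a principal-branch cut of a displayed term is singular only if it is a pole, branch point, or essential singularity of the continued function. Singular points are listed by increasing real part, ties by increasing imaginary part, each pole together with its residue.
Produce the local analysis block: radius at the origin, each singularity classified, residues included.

Branch term (-1)*sqrt(1 - φ/(-3)): its argument vanishes at φ = -3, a square-root branch point, modulus 3.
The radius of convergence is the smallest modulus among the singular points: 3.

Radius of convergence at 0: 3.
At -3: an algebraic (square-root) branch point.


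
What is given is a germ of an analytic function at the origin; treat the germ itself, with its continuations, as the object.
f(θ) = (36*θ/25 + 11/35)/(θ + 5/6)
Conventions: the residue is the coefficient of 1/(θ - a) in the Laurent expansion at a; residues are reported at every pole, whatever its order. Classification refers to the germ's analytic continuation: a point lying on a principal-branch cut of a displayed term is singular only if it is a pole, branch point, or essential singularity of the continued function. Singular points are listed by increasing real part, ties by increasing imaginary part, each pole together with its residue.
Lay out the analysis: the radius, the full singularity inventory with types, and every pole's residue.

Denominator factor (θ + 5/6): pole of order 1 at -5/6, modulus 5/6.
The radius of convergence is the smallest modulus among the singular points: 5/6.
At the order-1 pole -5/6 set g(θ) = (θ - (-5/6))*f(θ) = 36*θ/25 + 11/35.
Simple pole: residue = g(a) at a = -5/6, which is -31/35.

Radius of convergence at 0: 5/6.
At -5/6: a pole of order 1; residue -31/35.


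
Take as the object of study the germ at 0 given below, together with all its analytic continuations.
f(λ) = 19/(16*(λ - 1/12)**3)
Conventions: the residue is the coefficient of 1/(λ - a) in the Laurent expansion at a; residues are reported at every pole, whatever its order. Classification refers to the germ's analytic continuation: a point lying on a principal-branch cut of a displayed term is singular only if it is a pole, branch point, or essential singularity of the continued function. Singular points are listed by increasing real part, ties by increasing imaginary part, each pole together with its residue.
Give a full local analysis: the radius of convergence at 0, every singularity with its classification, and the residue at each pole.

Radius of convergence at 0: 1/12.
At 1/12: a pole of order 3; residue 0.

Denominator factor (λ - 1/12)^3: pole of order 3 at 1/12, modulus 1/12.
The radius of convergence is the smallest modulus among the singular points: 1/12.
At the order-3 pole 1/12 set g(λ) = (λ - (1/12))^3*f(λ) = 19/16.
Order-3 pole: residue = g''(a)/2; g''(1/12) = 0, so the residue is 0.


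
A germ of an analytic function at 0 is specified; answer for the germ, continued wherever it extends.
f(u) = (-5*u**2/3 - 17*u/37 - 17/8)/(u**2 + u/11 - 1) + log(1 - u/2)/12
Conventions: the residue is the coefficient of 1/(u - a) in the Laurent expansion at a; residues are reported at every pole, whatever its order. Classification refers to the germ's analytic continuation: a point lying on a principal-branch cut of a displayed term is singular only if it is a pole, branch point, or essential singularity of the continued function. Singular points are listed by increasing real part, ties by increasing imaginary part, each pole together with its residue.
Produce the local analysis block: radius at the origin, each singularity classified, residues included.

Denominator factor (u**2 + u/11 - 1): discriminant 485/121, real irrational roots -1/22 + (1/22)*sqrt(485) and -1/22 - (1/22)*sqrt(485); poles of order 1, moduli -1/22 + (1/22)*sqrt(485) and 1/22 + (1/22)*sqrt(485).
Branch term (1/12)*log(1 - u/(2)): its argument vanishes at u = 2, a logarithmic branch point, modulus 2.
The radius of convergence is the smallest modulus among the singular points: -1/22 + (1/22)*sqrt(485).
The branch term is analytic at -1/22 - (1/22)*sqrt(485) and contributes nothing to the residue; only the rational part matters.
The factor u**2 + u/11 - 1 splits as (u - a)(u - a') with a = -1/22 - (1/22)*sqrt(485), a' = -1/22 + (1/22)*sqrt(485). At the order-1 pole a set g(u) = (u - a)*(rational part) = [-5*u**2/3 - 17*u/37 - 17/8] / (u - a').
Simple pole: residue = g(a) at a = -1/22 - (1/22)*sqrt(485), which is -188/1221 + (135301/1579160)*sqrt(485).
The branch term is analytic at -1/22 + (1/22)*sqrt(485) and contributes nothing to the residue; only the rational part matters.
The factor u**2 + u/11 - 1 splits as (u - a)(u - a') with a = -1/22 + (1/22)*sqrt(485), a' = -1/22 - (1/22)*sqrt(485). At the order-1 pole a set g(u) = (u - a)*(rational part) = [-5*u**2/3 - 17*u/37 - 17/8] / (u - a').
Simple pole: residue = g(a) at a = -1/22 + (1/22)*sqrt(485), which is -188/1221 - (135301/1579160)*sqrt(485).
List the singular points by increasing real part (a conjugate pair: the negative imaginary part first).

Radius of convergence at 0: -1/22 + (1/22)*sqrt(485).
At -1/22 - (1/22)*sqrt(485): a pole of order 1; residue -188/1221 + (135301/1579160)*sqrt(485).
At -1/22 + (1/22)*sqrt(485): a pole of order 1; residue -188/1221 - (135301/1579160)*sqrt(485).
At 2: a logarithmic branch point.
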